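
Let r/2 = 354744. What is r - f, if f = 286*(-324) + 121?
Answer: 802031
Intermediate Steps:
f = -92543 (f = -92664 + 121 = -92543)
r = 709488 (r = 2*354744 = 709488)
r - f = 709488 - 1*(-92543) = 709488 + 92543 = 802031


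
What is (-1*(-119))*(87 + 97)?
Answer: 21896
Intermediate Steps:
(-1*(-119))*(87 + 97) = 119*184 = 21896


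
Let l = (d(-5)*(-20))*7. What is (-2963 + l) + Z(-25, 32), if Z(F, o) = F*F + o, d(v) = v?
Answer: -1606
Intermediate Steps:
Z(F, o) = o + F² (Z(F, o) = F² + o = o + F²)
l = 700 (l = -5*(-20)*7 = 100*7 = 700)
(-2963 + l) + Z(-25, 32) = (-2963 + 700) + (32 + (-25)²) = -2263 + (32 + 625) = -2263 + 657 = -1606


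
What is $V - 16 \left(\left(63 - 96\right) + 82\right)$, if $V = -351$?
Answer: $-1135$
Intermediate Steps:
$V - 16 \left(\left(63 - 96\right) + 82\right) = -351 - 16 \left(\left(63 - 96\right) + 82\right) = -351 - 16 \left(-33 + 82\right) = -351 - 784 = -1135$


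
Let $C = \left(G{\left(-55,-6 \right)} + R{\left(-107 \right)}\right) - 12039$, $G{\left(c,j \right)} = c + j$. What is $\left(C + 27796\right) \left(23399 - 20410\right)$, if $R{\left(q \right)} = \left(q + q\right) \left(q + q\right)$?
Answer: $183799588$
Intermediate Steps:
$R{\left(q \right)} = 4 q^{2}$ ($R{\left(q \right)} = 2 q 2 q = 4 q^{2}$)
$C = 33696$ ($C = \left(\left(-55 - 6\right) + 4 \left(-107\right)^{2}\right) - 12039 = \left(-61 + 4 \cdot 11449\right) - 12039 = \left(-61 + 45796\right) - 12039 = 45735 - 12039 = 33696$)
$\left(C + 27796\right) \left(23399 - 20410\right) = \left(33696 + 27796\right) \left(23399 - 20410\right) = 61492 \cdot 2989 = 183799588$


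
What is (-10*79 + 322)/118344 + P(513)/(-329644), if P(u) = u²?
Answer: -1304114397/1625474564 ≈ -0.80230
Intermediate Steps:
(-10*79 + 322)/118344 + P(513)/(-329644) = (-10*79 + 322)/118344 + 513²/(-329644) = (-790 + 322)*(1/118344) + 263169*(-1/329644) = -468*1/118344 - 263169/329644 = -39/9862 - 263169/329644 = -1304114397/1625474564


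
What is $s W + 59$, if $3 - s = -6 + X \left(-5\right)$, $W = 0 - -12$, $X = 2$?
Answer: $287$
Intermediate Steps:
$W = 12$ ($W = 0 + 12 = 12$)
$s = 19$ ($s = 3 - \left(-6 + 2 \left(-5\right)\right) = 3 - \left(-6 - 10\right) = 3 - -16 = 3 + 16 = 19$)
$s W + 59 = 19 \cdot 12 + 59 = 228 + 59 = 287$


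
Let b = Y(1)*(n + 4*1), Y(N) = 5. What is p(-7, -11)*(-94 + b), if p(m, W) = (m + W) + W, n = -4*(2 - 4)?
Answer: 986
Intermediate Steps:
n = 8 (n = -4*(-2) = 8)
p(m, W) = m + 2*W (p(m, W) = (W + m) + W = m + 2*W)
b = 60 (b = 5*(8 + 4*1) = 5*(8 + 4) = 5*12 = 60)
p(-7, -11)*(-94 + b) = (-7 + 2*(-11))*(-94 + 60) = (-7 - 22)*(-34) = -29*(-34) = 986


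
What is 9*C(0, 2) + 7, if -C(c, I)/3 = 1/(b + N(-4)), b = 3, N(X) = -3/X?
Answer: -1/5 ≈ -0.20000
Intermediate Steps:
C(c, I) = -4/5 (C(c, I) = -3/(3 - 3/(-4)) = -3/(3 - 3*(-1/4)) = -3/(3 + 3/4) = -3/15/4 = -3*4/15 = -4/5)
9*C(0, 2) + 7 = 9*(-4/5) + 7 = -36/5 + 7 = -1/5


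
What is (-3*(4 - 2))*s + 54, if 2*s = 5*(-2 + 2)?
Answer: 54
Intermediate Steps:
s = 0 (s = (5*(-2 + 2))/2 = (5*0)/2 = (½)*0 = 0)
(-3*(4 - 2))*s + 54 = -3*(4 - 2)*0 + 54 = -3*2*0 + 54 = -6*0 + 54 = 0 + 54 = 54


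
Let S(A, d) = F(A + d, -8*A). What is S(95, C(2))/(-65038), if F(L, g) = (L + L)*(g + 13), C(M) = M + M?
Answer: 73953/32519 ≈ 2.2741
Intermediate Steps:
C(M) = 2*M
F(L, g) = 2*L*(13 + g) (F(L, g) = (2*L)*(13 + g) = 2*L*(13 + g))
S(A, d) = 2*(13 - 8*A)*(A + d) (S(A, d) = 2*(A + d)*(13 - 8*A) = 2*(13 - 8*A)*(A + d))
S(95, C(2))/(-65038) = -2*(-13 + 8*95)*(95 + 2*2)/(-65038) = -2*(-13 + 760)*(95 + 4)*(-1/65038) = -2*747*99*(-1/65038) = -147906*(-1/65038) = 73953/32519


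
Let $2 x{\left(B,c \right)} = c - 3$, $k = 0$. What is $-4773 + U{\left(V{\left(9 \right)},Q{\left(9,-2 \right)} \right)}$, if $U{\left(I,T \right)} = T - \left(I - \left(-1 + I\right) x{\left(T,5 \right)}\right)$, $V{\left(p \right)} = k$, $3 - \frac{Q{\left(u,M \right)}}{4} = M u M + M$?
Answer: $-4898$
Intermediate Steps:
$Q{\left(u,M \right)} = 12 - 4 M - 4 u M^{2}$ ($Q{\left(u,M \right)} = 12 - 4 \left(M u M + M\right) = 12 - 4 \left(u M^{2} + M\right) = 12 - 4 \left(M + u M^{2}\right) = 12 - \left(4 M + 4 u M^{2}\right) = 12 - 4 M - 4 u M^{2}$)
$x{\left(B,c \right)} = - \frac{3}{2} + \frac{c}{2}$ ($x{\left(B,c \right)} = \frac{c - 3}{2} = \frac{-3 + c}{2} = - \frac{3}{2} + \frac{c}{2}$)
$V{\left(p \right)} = 0$
$U{\left(I,T \right)} = -1 + T$ ($U{\left(I,T \right)} = T - \left(I - \left(-1 + I\right) \left(- \frac{3}{2} + \frac{1}{2} \cdot 5\right)\right) = T - \left(I - \left(-1 + I\right) \left(- \frac{3}{2} + \frac{5}{2}\right)\right) = T - \left(I - \left(-1 + I\right) 1\right) = T + \left(\left(-1 + I\right) - I\right) = T - 1 = -1 + T$)
$-4773 + U{\left(V{\left(9 \right)},Q{\left(9,-2 \right)} \right)} = -4773 - 125 = -4898$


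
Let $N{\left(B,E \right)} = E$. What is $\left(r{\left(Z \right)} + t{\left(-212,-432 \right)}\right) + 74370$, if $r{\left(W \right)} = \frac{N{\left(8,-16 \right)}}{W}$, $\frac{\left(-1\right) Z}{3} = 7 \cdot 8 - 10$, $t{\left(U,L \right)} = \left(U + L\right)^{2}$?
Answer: $\frac{33748322}{69} \approx 4.8911 \cdot 10^{5}$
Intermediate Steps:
$t{\left(U,L \right)} = \left(L + U\right)^{2}$
$Z = -138$ ($Z = - 3 \left(7 \cdot 8 - 10\right) = - 3 \left(56 - 10\right) = \left(-3\right) 46 = -138$)
$r{\left(W \right)} = - \frac{16}{W}$
$\left(r{\left(Z \right)} + t{\left(-212,-432 \right)}\right) + 74370 = \left(- \frac{16}{-138} + \left(-432 - 212\right)^{2}\right) + 74370 = \left(\left(-16\right) \left(- \frac{1}{138}\right) + \left(-644\right)^{2}\right) + 74370 = \left(\frac{8}{69} + 414736\right) + 74370 = \frac{28616792}{69} + 74370 = \frac{33748322}{69}$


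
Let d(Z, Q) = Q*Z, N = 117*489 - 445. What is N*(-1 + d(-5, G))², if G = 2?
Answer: 6868928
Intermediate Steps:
N = 56768 (N = 57213 - 445 = 56768)
N*(-1 + d(-5, G))² = 56768*(-1 + 2*(-5))² = 56768*(-1 - 10)² = 56768*(-11)² = 56768*121 = 6868928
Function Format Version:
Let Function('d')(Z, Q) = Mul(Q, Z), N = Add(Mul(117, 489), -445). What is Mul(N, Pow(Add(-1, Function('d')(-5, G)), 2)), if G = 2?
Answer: 6868928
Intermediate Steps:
N = 56768 (N = Add(57213, -445) = 56768)
Mul(N, Pow(Add(-1, Function('d')(-5, G)), 2)) = Mul(56768, Pow(Add(-1, Mul(2, -5)), 2)) = Mul(56768, Pow(Add(-1, -10), 2)) = Mul(56768, Pow(-11, 2)) = Mul(56768, 121) = 6868928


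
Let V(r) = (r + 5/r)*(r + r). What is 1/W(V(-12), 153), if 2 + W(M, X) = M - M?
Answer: -½ ≈ -0.50000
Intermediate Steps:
V(r) = 2*r*(r + 5/r) (V(r) = (r + 5/r)*(2*r) = 2*r*(r + 5/r))
W(M, X) = -2 (W(M, X) = -2 + (M - M) = -2 + 0 = -2)
1/W(V(-12), 153) = 1/(-2) = -½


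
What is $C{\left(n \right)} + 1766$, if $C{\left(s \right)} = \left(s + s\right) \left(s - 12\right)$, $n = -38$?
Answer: $5566$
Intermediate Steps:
$C{\left(s \right)} = 2 s \left(-12 + s\right)$
$C{\left(n \right)} + 1766 = 2 \left(-38\right) \left(-12 - 38\right) + 1766 = 2 \left(-38\right) \left(-50\right) + 1766 = 3800 + 1766 = 5566$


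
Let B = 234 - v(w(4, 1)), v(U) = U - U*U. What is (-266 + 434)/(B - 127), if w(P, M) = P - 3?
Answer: 168/107 ≈ 1.5701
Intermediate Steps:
w(P, M) = -3 + P
v(U) = U - U²
B = 234 (B = 234 - (-3 + 4)*(1 - (-3 + 4)) = 234 - (1 - 1*1) = 234 - (1 - 1) = 234 - 0 = 234 - 1*0 = 234 + 0 = 234)
(-266 + 434)/(B - 127) = (-266 + 434)/(234 - 127) = 168/107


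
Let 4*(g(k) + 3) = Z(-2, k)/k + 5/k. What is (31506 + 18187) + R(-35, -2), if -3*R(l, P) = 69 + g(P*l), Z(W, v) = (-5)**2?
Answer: 1390787/28 ≈ 49671.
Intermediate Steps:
Z(W, v) = 25
g(k) = -3 + 15/(2*k) (g(k) = -3 + (25/k + 5/k)/4 = -3 + (30/k)/4 = -3 + 15/(2*k))
R(l, P) = -22 - 5/(2*P*l) (R(l, P) = -(69 + (-3 + 15/(2*((P*l)))))/3 = -(69 + (-3 + 15*(1/(P*l))/2))/3 = -(69 + (-3 + 15/(2*P*l)))/3 = -(66 + 15/(2*P*l))/3 = -22 - 5/(2*P*l))
(31506 + 18187) + R(-35, -2) = (31506 + 18187) + (-22 - 5/2/(-2*(-35))) = 49693 + (-22 - 5/2*(-1/2)*(-1/35)) = 49693 + (-22 - 1/28) = 49693 - 617/28 = 1390787/28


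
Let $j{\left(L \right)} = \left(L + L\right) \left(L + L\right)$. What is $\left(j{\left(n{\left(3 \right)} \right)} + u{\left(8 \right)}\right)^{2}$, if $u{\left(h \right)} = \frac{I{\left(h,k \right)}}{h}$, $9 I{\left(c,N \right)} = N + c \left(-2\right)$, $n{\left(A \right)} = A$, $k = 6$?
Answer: $\frac{1666681}{1296} \approx 1286.0$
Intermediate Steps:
$I{\left(c,N \right)} = - \frac{2 c}{9} + \frac{N}{9}$ ($I{\left(c,N \right)} = \frac{N + c \left(-2\right)}{9} = \frac{N - 2 c}{9} = - \frac{2 c}{9} + \frac{N}{9}$)
$u{\left(h \right)} = \frac{\frac{2}{3} - \frac{2 h}{9}}{h}$ ($u{\left(h \right)} = \frac{- \frac{2 h}{9} + \frac{1}{9} \cdot 6}{h} = \frac{- \frac{2 h}{9} + \frac{2}{3}}{h} = \frac{\frac{2}{3} - \frac{2 h}{9}}{h}$)
$j{\left(L \right)} = 4 L^{2}$ ($j{\left(L \right)} = 2 L 2 L = 4 L^{2}$)
$\left(j{\left(n{\left(3 \right)} \right)} + u{\left(8 \right)}\right)^{2} = \left(4 \cdot 3^{2} + \frac{2 \left(3 - 8\right)}{9 \cdot 8}\right)^{2} = \left(4 \cdot 9 + \frac{2}{9} \cdot \frac{1}{8} \left(3 - 8\right)\right)^{2} = \left(36 + \frac{2}{9} \cdot \frac{1}{8} \left(-5\right)\right)^{2} = \left(36 - \frac{5}{36}\right)^{2} = \left(\frac{1291}{36}\right)^{2} = \frac{1666681}{1296}$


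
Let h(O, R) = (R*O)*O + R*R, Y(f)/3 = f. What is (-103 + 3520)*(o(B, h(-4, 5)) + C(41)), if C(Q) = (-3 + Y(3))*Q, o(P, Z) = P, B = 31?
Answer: 946509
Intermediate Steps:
Y(f) = 3*f
h(O, R) = R**2 + R*O**2 (h(O, R) = (O*R)*O + R**2 = R*O**2 + R**2 = R**2 + R*O**2)
C(Q) = 6*Q (C(Q) = (-3 + 3*3)*Q = (-3 + 9)*Q = 6*Q)
(-103 + 3520)*(o(B, h(-4, 5)) + C(41)) = (-103 + 3520)*(31 + 6*41) = 3417*(31 + 246) = 3417*277 = 946509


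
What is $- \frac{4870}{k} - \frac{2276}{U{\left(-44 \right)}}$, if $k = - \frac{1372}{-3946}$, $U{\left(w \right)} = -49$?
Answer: $- \frac{4788323}{343} \approx -13960.0$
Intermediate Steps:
$k = \frac{686}{1973}$ ($k = \left(-1372\right) \left(- \frac{1}{3946}\right) = \frac{686}{1973} \approx 0.34769$)
$- \frac{4870}{k} - \frac{2276}{U{\left(-44 \right)}} = - \frac{4870}{\frac{686}{1973}} - \frac{2276}{-49} = \left(-4870\right) \frac{1973}{686} - - \frac{2276}{49} = - \frac{4804255}{343} + \frac{2276}{49} = - \frac{4788323}{343}$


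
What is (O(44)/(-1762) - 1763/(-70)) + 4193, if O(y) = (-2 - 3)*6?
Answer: 260136563/61670 ≈ 4218.2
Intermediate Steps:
O(y) = -30 (O(y) = -5*6 = -30)
(O(44)/(-1762) - 1763/(-70)) + 4193 = (-30/(-1762) - 1763/(-70)) + 4193 = (-30*(-1/1762) - 1763*(-1/70)) + 4193 = (15/881 + 1763/70) + 4193 = 1554253/61670 + 4193 = 260136563/61670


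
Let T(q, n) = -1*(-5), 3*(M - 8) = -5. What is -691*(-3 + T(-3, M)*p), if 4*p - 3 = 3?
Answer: -6219/2 ≈ -3109.5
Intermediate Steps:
p = 3/2 (p = ¾ + (¼)*3 = ¾ + ¾ = 3/2 ≈ 1.5000)
M = 19/3 (M = 8 + (⅓)*(-5) = 8 - 5/3 = 19/3 ≈ 6.3333)
T(q, n) = 5
-691*(-3 + T(-3, M)*p) = -691*(-3 + 5*(3/2)) = -691*(-3 + 15/2) = -691*9/2 = -6219/2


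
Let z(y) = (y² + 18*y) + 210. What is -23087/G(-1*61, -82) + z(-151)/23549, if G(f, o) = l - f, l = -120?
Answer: 544873050/1389391 ≈ 392.17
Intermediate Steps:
z(y) = 210 + y² + 18*y
G(f, o) = -120 - f
-23087/G(-1*61, -82) + z(-151)/23549 = -23087/(-120 - (-1)*61) + (210 + (-151)² + 18*(-151))/23549 = -23087/(-120 - 1*(-61)) + (210 + 22801 - 2718)*(1/23549) = -23087/(-120 + 61) + 20293*(1/23549) = -23087/(-59) + 20293/23549 = -23087*(-1/59) + 20293/23549 = 23087/59 + 20293/23549 = 544873050/1389391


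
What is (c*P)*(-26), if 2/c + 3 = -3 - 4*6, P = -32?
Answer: -832/15 ≈ -55.467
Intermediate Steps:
c = -1/15 (c = 2/(-3 + (-3 - 4*6)) = 2/(-3 + (-3 - 24)) = 2/(-3 - 27) = 2/(-30) = 2*(-1/30) = -1/15 ≈ -0.066667)
(c*P)*(-26) = -1/15*(-32)*(-26) = (32/15)*(-26) = -832/15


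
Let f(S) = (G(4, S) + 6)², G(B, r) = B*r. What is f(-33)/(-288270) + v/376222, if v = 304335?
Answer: 4542097221/6025195330 ≈ 0.75385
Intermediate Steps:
f(S) = (6 + 4*S)² (f(S) = (4*S + 6)² = (6 + 4*S)²)
f(-33)/(-288270) + v/376222 = (4*(3 + 2*(-33))²)/(-288270) + 304335/376222 = (4*(3 - 66)²)*(-1/288270) + 304335*(1/376222) = (4*(-63)²)*(-1/288270) + 304335/376222 = (4*3969)*(-1/288270) + 304335/376222 = 15876*(-1/288270) + 304335/376222 = -882/16015 + 304335/376222 = 4542097221/6025195330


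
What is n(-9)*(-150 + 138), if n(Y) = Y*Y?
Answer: -972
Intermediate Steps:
n(Y) = Y**2
n(-9)*(-150 + 138) = (-9)**2*(-150 + 138) = 81*(-12) = -972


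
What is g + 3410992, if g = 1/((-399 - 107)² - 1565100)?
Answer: 4465206831487/1309064 ≈ 3.4110e+6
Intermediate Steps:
g = -1/1309064 (g = 1/((-506)² - 1565100) = 1/(256036 - 1565100) = 1/(-1309064) = -1/1309064 ≈ -7.6390e-7)
g + 3410992 = -1/1309064 + 3410992 = 4465206831487/1309064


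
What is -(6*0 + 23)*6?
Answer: -138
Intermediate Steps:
-(6*0 + 23)*6 = -(0 + 23)*6 = -23*6 = -1*138 = -138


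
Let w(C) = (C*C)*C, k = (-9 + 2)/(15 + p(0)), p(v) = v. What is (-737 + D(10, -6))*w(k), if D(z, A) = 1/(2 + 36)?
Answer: 640381/8550 ≈ 74.898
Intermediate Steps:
k = -7/15 (k = (-9 + 2)/(15 + 0) = -7/15 ≈ -0.46667)
w(C) = C**3 (w(C) = C**2*C = C**3)
D(z, A) = 1/38
(-737 + D(10, -6))*w(k) = (-737 + 1/38)*(-7/15)**3 = -28005/38*(-343/3375) = 640381/8550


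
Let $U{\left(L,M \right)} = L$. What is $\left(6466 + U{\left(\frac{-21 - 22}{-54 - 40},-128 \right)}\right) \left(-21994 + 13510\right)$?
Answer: $- \frac{2578486974}{47} \approx -5.4861 \cdot 10^{7}$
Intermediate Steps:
$\left(6466 + U{\left(\frac{-21 - 22}{-54 - 40},-128 \right)}\right) \left(-21994 + 13510\right) = \left(6466 + \frac{-21 - 22}{-54 - 40}\right) \left(-21994 + 13510\right) = \left(6466 + \frac{-21 - 22}{-94}\right) \left(-8484\right) = \left(6466 - - \frac{43}{94}\right) \left(-8484\right) = \left(6466 + \frac{43}{94}\right) \left(-8484\right) = \frac{607847}{94} \left(-8484\right) = - \frac{2578486974}{47}$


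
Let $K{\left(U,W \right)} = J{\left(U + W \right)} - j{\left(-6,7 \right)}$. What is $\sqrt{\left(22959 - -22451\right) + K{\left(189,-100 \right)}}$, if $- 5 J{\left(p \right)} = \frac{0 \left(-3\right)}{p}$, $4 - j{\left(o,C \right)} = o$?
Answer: $10 \sqrt{454} \approx 213.07$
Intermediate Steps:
$j{\left(o,C \right)} = 4 - o$
$J{\left(p \right)} = 0$ ($J{\left(p \right)} = - \frac{0 \left(-3\right) \frac{1}{p}}{5} = - \frac{0 \frac{1}{p}}{5} = \left(- \frac{1}{5}\right) 0 = 0$)
$K{\left(U,W \right)} = -10$ ($K{\left(U,W \right)} = 0 - \left(4 - -6\right) = 0 - \left(4 + 6\right) = 0 - 10 = -10$)
$\sqrt{\left(22959 - -22451\right) + K{\left(189,-100 \right)}} = \sqrt{\left(22959 - -22451\right) - 10} = \sqrt{\left(22959 + 22451\right) - 10} = \sqrt{45410 - 10} = \sqrt{45400} = 10 \sqrt{454}$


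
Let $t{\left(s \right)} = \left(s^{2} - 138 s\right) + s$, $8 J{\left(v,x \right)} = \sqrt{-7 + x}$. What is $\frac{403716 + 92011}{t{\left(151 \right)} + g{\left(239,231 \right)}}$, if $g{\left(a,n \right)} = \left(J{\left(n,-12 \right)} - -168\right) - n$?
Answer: $\frac{65071108928}{269222483} - \frac{3965816 i \sqrt{19}}{269222483} \approx 241.7 - 0.064209 i$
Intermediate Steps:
$J{\left(v,x \right)} = \frac{\sqrt{-7 + x}}{8}$
$t{\left(s \right)} = s^{2} - 137 s$
$g{\left(a,n \right)} = 168 - n + \frac{i \sqrt{19}}{8}$ ($g{\left(a,n \right)} = \left(\frac{\sqrt{-7 - 12}}{8} - -168\right) - n = \left(\frac{\sqrt{-19}}{8} + 168\right) - n = \left(\frac{i \sqrt{19}}{8} + 168\right) - n = \left(168 + \frac{i \sqrt{19}}{8}\right) - n = 168 - n + \frac{i \sqrt{19}}{8}$)
$\frac{403716 + 92011}{t{\left(151 \right)} + g{\left(239,231 \right)}} = \frac{403716 + 92011}{151 \left(-137 + 151\right) + \left(168 - 231 + \frac{i \sqrt{19}}{8}\right)} = \frac{495727}{151 \cdot 14 + \left(168 - 231 + \frac{i \sqrt{19}}{8}\right)} = \frac{495727}{2114 - \left(63 - \frac{i \sqrt{19}}{8}\right)} = \frac{495727}{2051 + \frac{i \sqrt{19}}{8}}$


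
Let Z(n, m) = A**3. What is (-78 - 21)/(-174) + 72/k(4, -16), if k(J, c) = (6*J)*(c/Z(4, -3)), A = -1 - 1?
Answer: 60/29 ≈ 2.0690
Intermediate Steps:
A = -2
Z(n, m) = -8 (Z(n, m) = (-2)**3 = -8)
k(J, c) = -3*J*c/4 (k(J, c) = (6*J)*(c/(-8)) = (6*J)*(c*(-1/8)) = (6*J)*(-c/8) = -3*J*c/4)
(-78 - 21)/(-174) + 72/k(4, -16) = (-78 - 21)/(-174) + 72/((-3/4*4*(-16))) = -99*(-1/174) + 72/48 = 33/58 + 72*(1/48) = 33/58 + 3/2 = 60/29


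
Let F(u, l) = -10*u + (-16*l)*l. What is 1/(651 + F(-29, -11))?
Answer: -1/995 ≈ -0.0010050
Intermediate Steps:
F(u, l) = -16*l² - 10*u (F(u, l) = -10*u - 16*l² = -16*l² - 10*u)
1/(651 + F(-29, -11)) = 1/(651 + (-16*(-11)² - 10*(-29))) = 1/(651 + (-16*121 + 290)) = 1/(651 + (-1936 + 290)) = 1/(651 - 1646) = 1/(-995) = -1/995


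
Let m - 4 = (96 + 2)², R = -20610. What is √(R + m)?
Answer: I*√11002 ≈ 104.89*I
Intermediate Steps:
m = 9608 (m = 4 + (96 + 2)² = 4 + 98² = 4 + 9604 = 9608)
√(R + m) = √(-20610 + 9608) = √(-11002) = I*√11002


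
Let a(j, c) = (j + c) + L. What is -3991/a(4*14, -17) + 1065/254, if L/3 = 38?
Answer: -850769/38862 ≈ -21.892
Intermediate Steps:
L = 114 (L = 3*38 = 114)
a(j, c) = 114 + c + j (a(j, c) = (j + c) + 114 = (c + j) + 114 = 114 + c + j)
-3991/a(4*14, -17) + 1065/254 = -3991/(114 - 17 + 4*14) + 1065/254 = -3991/(114 - 17 + 56) + 1065*(1/254) = -3991/153 + 1065/254 = -850769/38862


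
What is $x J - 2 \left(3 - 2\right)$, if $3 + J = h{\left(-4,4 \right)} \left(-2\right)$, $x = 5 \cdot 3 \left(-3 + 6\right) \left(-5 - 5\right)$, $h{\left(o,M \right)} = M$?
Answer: $4948$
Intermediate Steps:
$x = -450$ ($x = 15 \cdot 3 \left(-10\right) = 15 \left(-30\right) = -450$)
$J = -11$ ($J = -3 + 4 \left(-2\right) = -3 - 8 = -11$)
$x J - 2 \left(3 - 2\right) = \left(-450\right) \left(-11\right) - 2 \left(3 - 2\right) = 4950 - 2 = 4948$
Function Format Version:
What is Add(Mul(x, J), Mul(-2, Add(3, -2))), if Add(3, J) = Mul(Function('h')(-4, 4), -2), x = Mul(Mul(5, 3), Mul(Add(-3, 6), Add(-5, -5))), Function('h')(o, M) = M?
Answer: 4948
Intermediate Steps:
x = -450 (x = Mul(15, Mul(3, -10)) = Mul(15, -30) = -450)
J = -11 (J = Add(-3, Mul(4, -2)) = Add(-3, -8) = -11)
Add(Mul(x, J), Mul(-2, Add(3, -2))) = Add(Mul(-450, -11), Mul(-2, Add(3, -2))) = Add(4950, Mul(-2, 1)) = Add(4950, -2) = 4948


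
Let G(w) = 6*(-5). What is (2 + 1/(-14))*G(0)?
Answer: -405/7 ≈ -57.857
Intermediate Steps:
G(w) = -30
(2 + 1/(-14))*G(0) = (2 + 1/(-14))*(-30) = (2 - 1/14)*(-30) = (27/14)*(-30) = -405/7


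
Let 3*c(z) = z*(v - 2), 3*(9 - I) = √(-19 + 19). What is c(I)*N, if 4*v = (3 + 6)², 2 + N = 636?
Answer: 69423/2 ≈ 34712.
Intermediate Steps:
N = 634 (N = -2 + 636 = 634)
v = 81/4 (v = (3 + 6)²/4 = (¼)*9² = (¼)*81 = 81/4 ≈ 20.250)
I = 9 (I = 9 - √(-19 + 19)/3 = 9 - √0/3 = 9 - ⅓*0 = 9 + 0 = 9)
c(z) = 73*z/12 (c(z) = (z*(81/4 - 2))/3 = (z*(73/4))/3 = (73*z/4)/3 = 73*z/12)
c(I)*N = ((73/12)*9)*634 = (219/4)*634 = 69423/2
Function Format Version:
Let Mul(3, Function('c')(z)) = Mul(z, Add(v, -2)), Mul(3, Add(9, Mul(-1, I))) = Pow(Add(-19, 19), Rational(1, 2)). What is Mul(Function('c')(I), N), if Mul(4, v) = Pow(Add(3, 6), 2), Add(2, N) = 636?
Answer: Rational(69423, 2) ≈ 34712.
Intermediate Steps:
N = 634 (N = Add(-2, 636) = 634)
v = Rational(81, 4) (v = Mul(Rational(1, 4), Pow(Add(3, 6), 2)) = Mul(Rational(1, 4), Pow(9, 2)) = Mul(Rational(1, 4), 81) = Rational(81, 4) ≈ 20.250)
I = 9 (I = Add(9, Mul(Rational(-1, 3), Pow(Add(-19, 19), Rational(1, 2)))) = Add(9, Mul(Rational(-1, 3), Pow(0, Rational(1, 2)))) = Add(9, Mul(Rational(-1, 3), 0)) = Add(9, 0) = 9)
Function('c')(z) = Mul(Rational(73, 12), z) (Function('c')(z) = Mul(Rational(1, 3), Mul(z, Add(Rational(81, 4), -2))) = Mul(Rational(1, 3), Mul(z, Rational(73, 4))) = Mul(Rational(1, 3), Mul(Rational(73, 4), z)) = Mul(Rational(73, 12), z))
Mul(Function('c')(I), N) = Mul(Mul(Rational(73, 12), 9), 634) = Mul(Rational(219, 4), 634) = Rational(69423, 2)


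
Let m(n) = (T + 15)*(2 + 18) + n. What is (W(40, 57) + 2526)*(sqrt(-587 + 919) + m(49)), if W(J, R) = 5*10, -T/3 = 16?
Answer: -1573936 + 5152*sqrt(83) ≈ -1.5270e+6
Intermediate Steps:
T = -48 (T = -3*16 = -48)
W(J, R) = 50
m(n) = -660 + n (m(n) = (-48 + 15)*(2 + 18) + n = -33*20 + n = -660 + n)
(W(40, 57) + 2526)*(sqrt(-587 + 919) + m(49)) = (50 + 2526)*(sqrt(-587 + 919) + (-660 + 49)) = 2576*(sqrt(332) - 611) = 2576*(2*sqrt(83) - 611) = 2576*(-611 + 2*sqrt(83)) = -1573936 + 5152*sqrt(83)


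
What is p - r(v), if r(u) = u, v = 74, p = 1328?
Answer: 1254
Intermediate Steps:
p - r(v) = 1328 - 1*74 = 1328 - 74 = 1254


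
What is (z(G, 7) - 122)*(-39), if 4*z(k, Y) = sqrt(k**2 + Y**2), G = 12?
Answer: 4758 - 39*sqrt(193)/4 ≈ 4622.5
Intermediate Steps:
z(k, Y) = sqrt(Y**2 + k**2)/4 (z(k, Y) = sqrt(k**2 + Y**2)/4 = sqrt(Y**2 + k**2)/4)
(z(G, 7) - 122)*(-39) = (sqrt(7**2 + 12**2)/4 - 122)*(-39) = (sqrt(49 + 144)/4 - 122)*(-39) = (sqrt(193)/4 - 122)*(-39) = (-122 + sqrt(193)/4)*(-39) = 4758 - 39*sqrt(193)/4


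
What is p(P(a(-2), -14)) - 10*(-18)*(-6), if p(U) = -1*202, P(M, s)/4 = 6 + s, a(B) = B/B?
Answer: -1282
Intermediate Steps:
a(B) = 1
P(M, s) = 24 + 4*s (P(M, s) = 4*(6 + s) = 24 + 4*s)
p(U) = -202
p(P(a(-2), -14)) - 10*(-18)*(-6) = -202 - 10*(-18)*(-6) = -202 + 180*(-6) = -202 - 1080 = -1282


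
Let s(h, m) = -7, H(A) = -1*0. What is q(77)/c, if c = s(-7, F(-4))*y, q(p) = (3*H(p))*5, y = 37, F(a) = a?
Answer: 0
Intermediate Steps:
H(A) = 0
q(p) = 0 (q(p) = (3*0)*5 = 0*5 = 0)
c = -259 (c = -7*37 = -259)
q(77)/c = 0/(-259) = 0*(-1/259) = 0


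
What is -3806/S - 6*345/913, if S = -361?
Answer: 2727608/329593 ≈ 8.2757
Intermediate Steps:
-3806/S - 6*345/913 = -3806/(-361) - 6*345/913 = -3806*(-1/361) - 2070*1/913 = 3806/361 - 2070/913 = 2727608/329593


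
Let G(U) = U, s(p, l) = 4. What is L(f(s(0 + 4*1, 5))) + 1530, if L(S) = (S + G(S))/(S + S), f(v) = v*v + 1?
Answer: 1531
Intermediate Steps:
f(v) = 1 + v**2 (f(v) = v**2 + 1 = 1 + v**2)
L(S) = 1 (L(S) = (S + S)/(S + S) = (2*S)/((2*S)) = (2*S)*(1/(2*S)) = 1)
L(f(s(0 + 4*1, 5))) + 1530 = 1 + 1530 = 1531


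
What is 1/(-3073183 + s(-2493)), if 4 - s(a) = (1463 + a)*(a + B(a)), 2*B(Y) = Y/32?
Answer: -32/181794903 ≈ -1.7602e-7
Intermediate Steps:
B(Y) = Y/64 (B(Y) = (Y/32)/2 = Y/64)
s(a) = 4 - 65*a*(1463 + a)/64 (s(a) = 4 - (1463 + a)*(a + a/64) = 4 - (1463 + a)*65*a/64 = 4 - 65*a*(1463 + a)/64)
1/(-3073183 + s(-2493)) = 1/(-3073183 + (4 - 95095/64*(-2493) - 65/64*(-2493)²)) = 1/(-3073183 + (4 + 237071835/64 - 65/64*6215049)) = 1/(-3073183 + (4 + 237071835/64 - 403978185/64)) = 1/(-3073183 - 83453047/32) = 1/(-181794903/32) = -32/181794903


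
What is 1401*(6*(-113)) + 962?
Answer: -948916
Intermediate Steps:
1401*(6*(-113)) + 962 = 1401*(-678) + 962 = -949878 + 962 = -948916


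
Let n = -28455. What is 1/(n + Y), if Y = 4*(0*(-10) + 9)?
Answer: -1/28419 ≈ -3.5188e-5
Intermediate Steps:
Y = 36 (Y = 4*(0 + 9) = 4*9 = 36)
1/(n + Y) = 1/(-28455 + 36) = 1/(-28419) = -1/28419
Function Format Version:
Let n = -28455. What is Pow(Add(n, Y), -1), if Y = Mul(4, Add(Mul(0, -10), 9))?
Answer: Rational(-1, 28419) ≈ -3.5188e-5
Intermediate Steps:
Y = 36 (Y = Mul(4, Add(0, 9)) = Mul(4, 9) = 36)
Pow(Add(n, Y), -1) = Pow(Add(-28455, 36), -1) = Pow(-28419, -1) = Rational(-1, 28419)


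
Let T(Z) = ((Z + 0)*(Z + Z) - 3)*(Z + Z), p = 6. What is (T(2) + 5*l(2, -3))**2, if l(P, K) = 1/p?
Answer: 15625/36 ≈ 434.03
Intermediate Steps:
l(P, K) = 1/6
T(Z) = 2*Z*(-3 + 2*Z**2) (T(Z) = (Z*(2*Z) - 3)*(2*Z) = (2*Z**2 - 3)*(2*Z) = (-3 + 2*Z**2)*(2*Z) = 2*Z*(-3 + 2*Z**2))
(T(2) + 5*l(2, -3))**2 = ((-6*2 + 4*2**3) + 5*(1/6))**2 = ((-12 + 4*8) + 5/6)**2 = ((-12 + 32) + 5/6)**2 = (20 + 5/6)**2 = (125/6)**2 = 15625/36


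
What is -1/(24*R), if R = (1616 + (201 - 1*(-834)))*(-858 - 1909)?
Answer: 1/176047608 ≈ 5.6803e-9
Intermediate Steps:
R = -7335317 (R = (1616 + (201 + 834))*(-2767) = (1616 + 1035)*(-2767) = 2651*(-2767) = -7335317)
-1/(24*R) = -1/(24*(-7335317)) = -1/(-176047608) = -1*(-1/176047608) = 1/176047608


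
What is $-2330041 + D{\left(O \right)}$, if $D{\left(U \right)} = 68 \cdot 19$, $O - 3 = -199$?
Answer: $-2328749$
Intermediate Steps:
$O = -196$ ($O = 3 - 199 = -196$)
$D{\left(U \right)} = 1292$
$-2330041 + D{\left(O \right)} = -2330041 + 1292 = -2328749$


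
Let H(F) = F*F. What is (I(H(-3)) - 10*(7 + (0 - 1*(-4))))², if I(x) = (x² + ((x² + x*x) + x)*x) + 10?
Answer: 2310400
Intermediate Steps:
H(F) = F²
I(x) = 10 + x² + x*(x + 2*x²) (I(x) = (x² + ((x² + x²) + x)*x) + 10 = (x² + (2*x² + x)*x) + 10 = (x² + (x + 2*x²)*x) + 10 = (x² + x*(x + 2*x²)) + 10 = 10 + x² + x*(x + 2*x²))
(I(H(-3)) - 10*(7 + (0 - 1*(-4))))² = ((10 + 2*((-3)²)² + 2*((-3)²)³) - 10*(7 + (0 - 1*(-4))))² = ((10 + 2*9² + 2*9³) - 10*(7 + (0 + 4)))² = ((10 + 2*81 + 2*729) - 10*(7 + 4))² = ((10 + 162 + 1458) - 10*11)² = (1630 - 110)² = 1520² = 2310400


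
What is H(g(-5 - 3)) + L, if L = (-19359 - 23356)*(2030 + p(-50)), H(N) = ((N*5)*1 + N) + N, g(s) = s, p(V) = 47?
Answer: -88719111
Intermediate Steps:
H(N) = 7*N (H(N) = ((5*N)*1 + N) + N = (5*N + N) + N = 6*N + N = 7*N)
L = -88719055 (L = (-19359 - 23356)*(2030 + 47) = -42715*2077 = -88719055)
H(g(-5 - 3)) + L = 7*(-5 - 3) - 88719055 = 7*(-8) - 88719055 = -56 - 88719055 = -88719111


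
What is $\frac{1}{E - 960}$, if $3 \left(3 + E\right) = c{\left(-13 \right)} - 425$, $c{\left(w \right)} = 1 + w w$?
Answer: $- \frac{1}{1048} \approx -0.0009542$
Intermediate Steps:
$c{\left(w \right)} = 1 + w^{2}$
$E = -88$ ($E = -3 + \frac{\left(1 + \left(-13\right)^{2}\right) - 425}{3} = -3 + \frac{\left(1 + 169\right) - 425}{3} = -3 + \frac{170 - 425}{3} = -3 + \frac{1}{3} \left(-255\right) = -3 - 85 = -88$)
$\frac{1}{E - 960} = \frac{1}{-88 - 960} = \frac{1}{-1048} = - \frac{1}{1048}$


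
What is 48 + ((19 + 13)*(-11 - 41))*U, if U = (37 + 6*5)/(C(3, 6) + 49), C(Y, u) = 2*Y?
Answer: -108848/55 ≈ -1979.1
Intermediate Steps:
U = 67/55 (U = (37 + 6*5)/(2*3 + 49) = (37 + 30)/(6 + 49) = 67/55 ≈ 1.2182)
48 + ((19 + 13)*(-11 - 41))*U = 48 + ((19 + 13)*(-11 - 41))*(67/55) = 48 + (32*(-52))*(67/55) = 48 - 1664*67/55 = 48 - 111488/55 = -108848/55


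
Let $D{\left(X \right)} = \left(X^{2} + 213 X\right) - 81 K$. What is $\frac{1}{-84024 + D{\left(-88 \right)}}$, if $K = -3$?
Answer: $- \frac{1}{94781} \approx -1.0551 \cdot 10^{-5}$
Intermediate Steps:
$D{\left(X \right)} = 243 + X^{2} + 213 X$ ($D{\left(X \right)} = \left(X^{2} + 213 X\right) - -243 = \left(X^{2} + 213 X\right) + 243 = 243 + X^{2} + 213 X$)
$\frac{1}{-84024 + D{\left(-88 \right)}} = \frac{1}{-84024 + \left(243 + \left(-88\right)^{2} + 213 \left(-88\right)\right)} = \frac{1}{-84024 + \left(243 + 7744 - 18744\right)} = \frac{1}{-84024 - 10757} = \frac{1}{-94781} = - \frac{1}{94781}$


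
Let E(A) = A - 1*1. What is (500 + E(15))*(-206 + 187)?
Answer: -9766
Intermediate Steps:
E(A) = -1 + A (E(A) = A - 1 = -1 + A)
(500 + E(15))*(-206 + 187) = (500 + (-1 + 15))*(-206 + 187) = (500 + 14)*(-19) = 514*(-19) = -9766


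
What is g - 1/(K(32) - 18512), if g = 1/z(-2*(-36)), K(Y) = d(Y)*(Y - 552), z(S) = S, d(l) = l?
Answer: 4403/316368 ≈ 0.013917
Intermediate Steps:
K(Y) = Y*(-552 + Y) (K(Y) = Y*(Y - 552) = Y*(-552 + Y))
g = 1/72 (g = 1/(-2*(-36)) = 1/72 ≈ 0.013889)
g - 1/(K(32) - 18512) = 1/72 - 1/(32*(-552 + 32) - 18512) = 1/72 - 1/(32*(-520) - 18512) = 1/72 - 1/(-16640 - 18512) = 1/72 - 1/(-35152) = 1/72 - 1*(-1/35152) = 1/72 + 1/35152 = 4403/316368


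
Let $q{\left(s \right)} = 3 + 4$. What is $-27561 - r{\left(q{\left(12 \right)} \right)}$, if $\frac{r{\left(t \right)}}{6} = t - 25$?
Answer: $-27453$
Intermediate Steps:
$q{\left(s \right)} = 7$
$r{\left(t \right)} = -150 + 6 t$ ($r{\left(t \right)} = 6 \left(t - 25\right) = 6 \left(-25 + t\right) = -150 + 6 t$)
$-27561 - r{\left(q{\left(12 \right)} \right)} = -27561 - \left(-150 + 6 \cdot 7\right) = -27561 - \left(-150 + 42\right) = -27561 - -108 = -27561 + 108 = -27453$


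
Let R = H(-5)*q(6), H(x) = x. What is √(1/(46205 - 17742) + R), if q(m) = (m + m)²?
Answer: I*√583302477217/28463 ≈ 26.833*I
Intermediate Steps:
q(m) = 4*m² (q(m) = (2*m)² = 4*m²)
R = -720 (R = -20*6² = -20*36 = -5*144 = -720)
√(1/(46205 - 17742) + R) = √(1/(46205 - 17742) - 720) = √(1/28463 - 720) = √(-20493359/28463) = I*√583302477217/28463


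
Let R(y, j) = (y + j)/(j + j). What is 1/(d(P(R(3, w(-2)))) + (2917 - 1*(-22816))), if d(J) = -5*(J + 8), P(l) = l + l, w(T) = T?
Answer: 2/51391 ≈ 3.8917e-5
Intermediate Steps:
R(y, j) = (j + y)/(2*j) (R(y, j) = (j + y)/((2*j)) = (j + y)*(1/(2*j)) = (j + y)/(2*j))
P(l) = 2*l
d(J) = -40 - 5*J (d(J) = -5*(8 + J) = -40 - 5*J)
1/(d(P(R(3, w(-2)))) + (2917 - 1*(-22816))) = 1/((-40 - 10*(½)*(-2 + 3)/(-2)) + (2917 - 1*(-22816))) = 1/((-40 - 10*(½)*(-½)*1) + (2917 + 22816)) = 1/((-40 - 10*(-1)/4) + 25733) = 1/((-40 - 5*(-½)) + 25733) = 1/((-40 + 5/2) + 25733) = 1/(-75/2 + 25733) = 1/(51391/2) = 2/51391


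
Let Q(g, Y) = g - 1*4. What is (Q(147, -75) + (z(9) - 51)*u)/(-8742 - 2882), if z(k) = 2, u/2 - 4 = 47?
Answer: 4855/11624 ≈ 0.41767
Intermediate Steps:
u = 102 (u = 8 + 2*47 = 8 + 94 = 102)
Q(g, Y) = -4 + g (Q(g, Y) = g - 4 = -4 + g)
(Q(147, -75) + (z(9) - 51)*u)/(-8742 - 2882) = ((-4 + 147) + (2 - 51)*102)/(-8742 - 2882) = (143 - 49*102)/(-11624) = (143 - 4998)*(-1/11624) = -4855*(-1/11624) = 4855/11624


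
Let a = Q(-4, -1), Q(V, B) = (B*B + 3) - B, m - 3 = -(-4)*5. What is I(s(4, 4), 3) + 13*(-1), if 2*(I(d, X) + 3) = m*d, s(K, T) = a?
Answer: 83/2 ≈ 41.500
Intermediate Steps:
m = 23 (m = 3 - (-4)*5 = 3 - 1*(-20) = 3 + 20 = 23)
Q(V, B) = 3 + B² - B (Q(V, B) = (B² + 3) - B = (3 + B²) - B = 3 + B² - B)
a = 5 (a = 3 + (-1)² - 1*(-1) = 3 + 1 + 1 = 5)
s(K, T) = 5
I(d, X) = -3 + 23*d/2 (I(d, X) = -3 + (23*d)/2 = -3 + 23*d/2)
I(s(4, 4), 3) + 13*(-1) = (-3 + (23/2)*5) + 13*(-1) = (-3 + 115/2) - 13 = 109/2 - 13 = 83/2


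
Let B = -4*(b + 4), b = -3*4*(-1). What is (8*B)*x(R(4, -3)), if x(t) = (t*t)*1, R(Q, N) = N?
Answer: -4608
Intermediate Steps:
x(t) = t**2 (x(t) = t**2*1 = t**2)
b = 12 (b = -12*(-1) = 12)
B = -64 (B = -4*(12 + 4) = -4*16 = -64)
(8*B)*x(R(4, -3)) = (8*(-64))*(-3)**2 = -512*9 = -4608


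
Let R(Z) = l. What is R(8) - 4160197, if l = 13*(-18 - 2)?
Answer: -4160457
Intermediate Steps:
l = -260 (l = 13*(-20) = -260)
R(Z) = -260
R(8) - 4160197 = -260 - 4160197 = -4160457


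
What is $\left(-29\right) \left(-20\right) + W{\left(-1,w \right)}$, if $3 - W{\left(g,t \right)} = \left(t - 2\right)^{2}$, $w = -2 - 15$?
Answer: $222$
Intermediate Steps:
$w = -17$ ($w = -2 - 15 = -17$)
$W{\left(g,t \right)} = 3 - \left(-2 + t\right)^{2}$ ($W{\left(g,t \right)} = 3 - \left(t - 2\right)^{2} = 3 - \left(-2 + t\right)^{2}$)
$\left(-29\right) \left(-20\right) + W{\left(-1,w \right)} = \left(-29\right) \left(-20\right) + \left(3 - \left(-2 - 17\right)^{2}\right) = 580 + \left(3 - \left(-19\right)^{2}\right) = 580 + \left(3 - 361\right) = 580 - 358 = 222$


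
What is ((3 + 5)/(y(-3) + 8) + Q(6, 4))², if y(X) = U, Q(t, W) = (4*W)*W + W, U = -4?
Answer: 4900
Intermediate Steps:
Q(t, W) = W + 4*W² (Q(t, W) = 4*W² + W = W + 4*W²)
y(X) = -4
((3 + 5)/(y(-3) + 8) + Q(6, 4))² = ((3 + 5)/(-4 + 8) + 4*(1 + 4*4))² = (8/4 + 4*(1 + 16))² = (8*(¼) + 4*17)² = (2 + 68)² = 70² = 4900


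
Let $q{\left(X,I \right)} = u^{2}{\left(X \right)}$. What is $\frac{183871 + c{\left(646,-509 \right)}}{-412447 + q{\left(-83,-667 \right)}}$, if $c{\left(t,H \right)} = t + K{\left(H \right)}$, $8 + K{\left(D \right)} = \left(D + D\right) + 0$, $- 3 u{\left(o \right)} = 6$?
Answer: $- \frac{183491}{412443} \approx -0.44489$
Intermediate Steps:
$u{\left(o \right)} = -2$ ($u{\left(o \right)} = \left(- \frac{1}{3}\right) 6 = -2$)
$K{\left(D \right)} = -8 + 2 D$ ($K{\left(D \right)} = -8 + \left(\left(D + D\right) + 0\right) = -8 + \left(2 D + 0\right) = -8 + 2 D$)
$q{\left(X,I \right)} = 4$ ($q{\left(X,I \right)} = \left(-2\right)^{2} = 4$)
$c{\left(t,H \right)} = -8 + t + 2 H$ ($c{\left(t,H \right)} = t + \left(-8 + 2 H\right) = -8 + t + 2 H$)
$\frac{183871 + c{\left(646,-509 \right)}}{-412447 + q{\left(-83,-667 \right)}} = \frac{183871 + \left(-8 + 646 + 2 \left(-509\right)\right)}{-412447 + 4} = \frac{183871 - 380}{-412443} = \left(183871 - 380\right) \left(- \frac{1}{412443}\right) = 183491 \left(- \frac{1}{412443}\right) = - \frac{183491}{412443}$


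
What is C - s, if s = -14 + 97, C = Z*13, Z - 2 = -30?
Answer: -447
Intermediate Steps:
Z = -28 (Z = 2 - 30 = -28)
C = -364 (C = -28*13 = -364)
s = 83
C - s = -364 - 1*83 = -364 - 83 = -447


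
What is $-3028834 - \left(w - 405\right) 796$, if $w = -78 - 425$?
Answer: $-2306066$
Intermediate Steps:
$w = -503$ ($w = -78 - 425 = -503$)
$-3028834 - \left(w - 405\right) 796 = -3028834 - \left(-503 - 405\right) 796 = -3028834 - \left(-908\right) 796 = -3028834 - -722768 = -3028834 + 722768 = -2306066$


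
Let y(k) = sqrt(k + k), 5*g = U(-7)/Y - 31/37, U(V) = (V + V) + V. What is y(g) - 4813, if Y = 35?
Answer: -4813 + 2*I*sqrt(4921)/185 ≈ -4813.0 + 0.75838*I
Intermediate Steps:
U(V) = 3*V (U(V) = 2*V + V = 3*V)
g = -266/925 (g = ((3*(-7))/35 - 31/37)/5 = (-21*1/35 - 31*1/37)/5 = (-3/5 - 31/37)/5 = (1/5)*(-266/185) = -266/925 ≈ -0.28757)
y(k) = sqrt(2)*sqrt(k) (y(k) = sqrt(2*k) = sqrt(2)*sqrt(k))
y(g) - 4813 = sqrt(2)*sqrt(-266/925) - 4813 = sqrt(2)*(I*sqrt(9842)/185) - 4813 = 2*I*sqrt(4921)/185 - 4813 = -4813 + 2*I*sqrt(4921)/185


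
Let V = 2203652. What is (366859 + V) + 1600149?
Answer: 4170660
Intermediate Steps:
(366859 + V) + 1600149 = (366859 + 2203652) + 1600149 = 2570511 + 1600149 = 4170660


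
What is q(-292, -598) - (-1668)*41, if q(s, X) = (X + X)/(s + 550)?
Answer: 8821454/129 ≈ 68383.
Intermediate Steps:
q(s, X) = 2*X/(550 + s) (q(s, X) = (2*X)/(550 + s) = 2*X/(550 + s))
q(-292, -598) - (-1668)*41 = 2*(-598)/(550 - 292) - (-1668)*41 = 2*(-598)/258 - 1*(-68388) = 2*(-598)*(1/258) + 68388 = -598/129 + 68388 = 8821454/129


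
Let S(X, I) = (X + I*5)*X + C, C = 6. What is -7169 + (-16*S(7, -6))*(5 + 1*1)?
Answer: 7711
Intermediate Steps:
S(X, I) = 6 + X*(X + 5*I) (S(X, I) = (X + I*5)*X + 6 = (X + 5*I)*X + 6 = X*(X + 5*I) + 6 = 6 + X*(X + 5*I))
-7169 + (-16*S(7, -6))*(5 + 1*1) = -7169 + (-16*(6 + 7**2 + 5*(-6)*7))*(5 + 1*1) = -7169 + (-16*(6 + 49 - 210))*(5 + 1) = -7169 - 16*(-155)*6 = -7169 + 2480*6 = -7169 + 14880 = 7711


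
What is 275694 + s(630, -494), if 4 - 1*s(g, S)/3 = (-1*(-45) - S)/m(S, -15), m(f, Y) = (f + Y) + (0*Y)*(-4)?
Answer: 140335971/509 ≈ 2.7571e+5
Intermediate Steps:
m(f, Y) = Y + f (m(f, Y) = (Y + f) + 0*(-4) = (Y + f) + 0 = Y + f)
s(g, S) = 12 - 3*(45 - S)/(-15 + S) (s(g, S) = 12 - 3*(-1*(-45) - S)/(-15 + S) = 12 - 3*(45 - S)/(-15 + S))
275694 + s(630, -494) = 275694 + 15*(-21 - 494)/(-15 - 494) = 275694 + 15*(-515)/(-509) = 275694 + 15*(-1/509)*(-515) = 275694 + 7725/509 = 140335971/509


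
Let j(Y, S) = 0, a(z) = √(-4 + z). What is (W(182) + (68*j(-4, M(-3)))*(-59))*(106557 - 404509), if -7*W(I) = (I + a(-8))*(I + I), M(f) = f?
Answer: 2819817728 + 30987008*I*√3 ≈ 2.8198e+9 + 5.3671e+7*I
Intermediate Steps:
W(I) = -2*I*(I + 2*I*√3)/7 (W(I) = -(I + √(-4 - 8))*(I + I)/7 = -(I + √(-12))*2*I/7 = -(I + 2*I*√3)*2*I/7 = -2*I*(I + 2*I*√3)/7)
(W(182) + (68*j(-4, M(-3)))*(-59))*(106557 - 404509) = (-2/7*182*(182 + 2*I*√3) + (68*0)*(-59))*(106557 - 404509) = ((-9464 - 104*I*√3) + 0*(-59))*(-297952) = ((-9464 - 104*I*√3) + 0)*(-297952) = (-9464 - 104*I*√3)*(-297952) = 2819817728 + 30987008*I*√3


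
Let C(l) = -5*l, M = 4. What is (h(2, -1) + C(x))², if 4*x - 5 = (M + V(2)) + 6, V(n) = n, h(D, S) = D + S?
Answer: 6561/16 ≈ 410.06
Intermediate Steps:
x = 17/4 (x = 5/4 + ((4 + 2) + 6)/4 = 5/4 + (6 + 6)/4 = 5/4 + (¼)*12 = 5/4 + 3 = 17/4 ≈ 4.2500)
(h(2, -1) + C(x))² = ((2 - 1) - 5*17/4)² = (1 - 85/4)² = (-81/4)² = 6561/16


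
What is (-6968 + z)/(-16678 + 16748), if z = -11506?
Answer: -9237/35 ≈ -263.91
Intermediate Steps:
(-6968 + z)/(-16678 + 16748) = (-6968 - 11506)/(-16678 + 16748) = -18474/70 = -18474*1/70 = -9237/35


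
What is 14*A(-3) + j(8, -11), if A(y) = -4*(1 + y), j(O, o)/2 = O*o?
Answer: -64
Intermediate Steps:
j(O, o) = 2*O*o (j(O, o) = 2*(O*o) = 2*O*o)
A(y) = -4 - 4*y
14*A(-3) + j(8, -11) = 14*(-4 - 4*(-3)) + 2*8*(-11) = 14*(-4 + 12) - 176 = 14*8 - 176 = 112 - 176 = -64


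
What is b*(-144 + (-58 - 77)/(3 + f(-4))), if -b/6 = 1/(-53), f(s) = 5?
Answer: -3861/212 ≈ -18.212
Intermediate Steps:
b = 6/53 (b = -6/(-53) = -6*(-1/53) = 6/53 ≈ 0.11321)
b*(-144 + (-58 - 77)/(3 + f(-4))) = 6*(-144 + (-58 - 77)/(3 + 5))/53 = 6*(-144 - 135/8)/53 = (6/53)*(-1287/8) = -3861/212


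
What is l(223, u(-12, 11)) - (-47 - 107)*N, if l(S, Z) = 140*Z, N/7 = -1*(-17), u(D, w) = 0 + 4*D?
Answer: 11606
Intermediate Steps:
u(D, w) = 4*D
N = 119 (N = 7*(-1*(-17)) = 7*17 = 119)
l(223, u(-12, 11)) - (-47 - 107)*N = 140*(4*(-12)) - (-47 - 107)*119 = 140*(-48) - (-154)*119 = -6720 - 1*(-18326) = -6720 + 18326 = 11606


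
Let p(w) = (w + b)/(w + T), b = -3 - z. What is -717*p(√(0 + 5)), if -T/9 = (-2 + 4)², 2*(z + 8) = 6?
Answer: 55209/1291 + 27246*√5/1291 ≈ 89.956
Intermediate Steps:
z = -5 (z = -8 + (½)*6 = -8 + 3 = -5)
b = 2 (b = -3 - 1*(-5) = -3 + 5 = 2)
T = -36 (T = -9*(-2 + 4)² = -9*2² = -9*4 = -36)
p(w) = (2 + w)/(-36 + w) (p(w) = (w + 2)/(w - 36) = (2 + w)/(-36 + w))
-717*p(√(0 + 5)) = -717*(2 + √(0 + 5))/(-36 + √(0 + 5)) = -717*(2 + √5)/(-36 + √5)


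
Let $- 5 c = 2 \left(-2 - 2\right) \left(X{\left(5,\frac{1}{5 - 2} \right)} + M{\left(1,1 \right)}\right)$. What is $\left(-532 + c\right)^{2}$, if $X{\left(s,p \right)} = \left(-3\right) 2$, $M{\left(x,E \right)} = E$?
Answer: $291600$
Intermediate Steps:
$X{\left(s,p \right)} = -6$
$c = -8$ ($c = - \frac{2 \left(-2 - 2\right) \left(-6 + 1\right)}{5} = - \frac{2 \left(-4\right) \left(-5\right)}{5} = - \frac{\left(-8\right) \left(-5\right)}{5} = \left(- \frac{1}{5}\right) 40 = -8$)
$\left(-532 + c\right)^{2} = \left(-532 - 8\right)^{2} = \left(-540\right)^{2} = 291600$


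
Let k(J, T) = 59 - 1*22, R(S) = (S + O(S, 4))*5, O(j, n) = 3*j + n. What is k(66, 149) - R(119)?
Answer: -2363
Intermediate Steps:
O(j, n) = n + 3*j
R(S) = 20 + 20*S (R(S) = (S + (4 + 3*S))*5 = (4 + 4*S)*5 = 20 + 20*S)
k(J, T) = 37 (k(J, T) = 59 - 22 = 37)
k(66, 149) - R(119) = 37 - (20 + 20*119) = 37 - (20 + 2380) = 37 - 1*2400 = 37 - 2400 = -2363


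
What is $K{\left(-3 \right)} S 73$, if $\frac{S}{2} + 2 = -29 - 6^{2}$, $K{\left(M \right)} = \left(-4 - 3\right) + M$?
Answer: $97820$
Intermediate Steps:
$K{\left(M \right)} = -7 + M$
$S = -134$ ($S = -4 + 2 \left(-29 - 6^{2}\right) = -4 + 2 \left(-29 - 36\right) = -4 + 2 \left(-65\right) = -4 - 130 = -134$)
$K{\left(-3 \right)} S 73 = \left(-7 - 3\right) \left(-134\right) 73 = \left(-10\right) \left(-134\right) 73 = 1340 \cdot 73 = 97820$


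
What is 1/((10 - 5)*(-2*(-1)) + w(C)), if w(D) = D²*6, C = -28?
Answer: 1/4714 ≈ 0.00021213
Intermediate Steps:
w(D) = 6*D²
1/((10 - 5)*(-2*(-1)) + w(C)) = 1/((10 - 5)*(-2*(-1)) + 6*(-28)²) = 1/(5*2 + 6*784) = 1/(10 + 4704) = 1/4714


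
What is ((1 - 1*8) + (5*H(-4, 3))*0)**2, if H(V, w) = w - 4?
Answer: 49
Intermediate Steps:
H(V, w) = -4 + w
((1 - 1*8) + (5*H(-4, 3))*0)**2 = ((1 - 1*8) + (5*(-4 + 3))*0)**2 = ((1 - 8) + (5*(-1))*0)**2 = (-7 - 5*0)**2 = (-7 + 0)**2 = (-7)**2 = 49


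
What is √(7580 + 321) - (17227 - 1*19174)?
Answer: 1947 + √7901 ≈ 2035.9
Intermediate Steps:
√(7580 + 321) - (17227 - 1*19174) = √7901 - (17227 - 19174) = √7901 - 1*(-1947) = √7901 + 1947 = 1947 + √7901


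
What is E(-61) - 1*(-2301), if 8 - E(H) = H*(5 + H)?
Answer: -1107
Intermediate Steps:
E(H) = 8 - H*(5 + H)
E(-61) - 1*(-2301) = (8 - 1*(-61)**2 - 5*(-61)) - 1*(-2301) = (8 - 1*3721 + 305) + 2301 = (8 - 3721 + 305) + 2301 = -3408 + 2301 = -1107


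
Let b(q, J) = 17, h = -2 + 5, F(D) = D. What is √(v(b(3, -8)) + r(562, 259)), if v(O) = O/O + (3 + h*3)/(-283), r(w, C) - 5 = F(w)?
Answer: 2*√11371789/283 ≈ 23.832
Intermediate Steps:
r(w, C) = 5 + w
h = 3
v(O) = 271/283 (v(O) = O/O + (3 + 3*3)/(-283) = 1 + (3 + 9)*(-1/283) = 1 + 12*(-1/283) = 1 - 12/283 = 271/283)
√(v(b(3, -8)) + r(562, 259)) = √(271/283 + (5 + 562)) = √(271/283 + 567) = √(160732/283) = 2*√11371789/283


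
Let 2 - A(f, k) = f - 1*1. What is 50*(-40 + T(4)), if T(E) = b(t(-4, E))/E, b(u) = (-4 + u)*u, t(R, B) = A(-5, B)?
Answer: -1600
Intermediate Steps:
A(f, k) = 3 - f (A(f, k) = 2 - (f - 1*1) = 2 - (f - 1) = 2 - (-1 + f) = 2 + (1 - f) = 3 - f)
t(R, B) = 8 (t(R, B) = 3 - 1*(-5) = 3 + 5 = 8)
b(u) = u*(-4 + u)
T(E) = 32/E (T(E) = (8*(-4 + 8))/E = (8*4)/E = 32/E)
50*(-40 + T(4)) = 50*(-40 + 32/4) = 50*(-40 + 32*(1/4)) = 50*(-40 + 8) = 50*(-32) = -1600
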